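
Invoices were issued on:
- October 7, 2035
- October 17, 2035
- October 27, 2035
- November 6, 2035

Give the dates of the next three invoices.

The spacing is 10, 10, 10 days — always 10 days.
November 6, 2035 + 10 days = November 16, 2035.
November 16, 2035 + 10 days = November 26, 2035.
November 26, 2035 + 10 days = December 6, 2035.

November 16, 2035; November 26, 2035; December 6, 2035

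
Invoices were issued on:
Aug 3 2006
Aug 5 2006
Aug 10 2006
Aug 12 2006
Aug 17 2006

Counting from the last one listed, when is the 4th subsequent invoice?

Aug 31 2006

The gap pattern 2, 5, 2, 5 repeats every 2 events.
These are the Thursdays and Saturdays of each week.
The following Saturday is Aug 19 2006.
Next Thursday: Aug 24 2006.
The following Saturday is Aug 26 2006.
The following Thursday is Aug 31 2006.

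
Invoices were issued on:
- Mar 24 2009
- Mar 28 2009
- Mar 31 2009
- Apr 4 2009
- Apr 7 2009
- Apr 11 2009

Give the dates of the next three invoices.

Apr 14 2009, Apr 18 2009, Apr 21 2009

Every event lands on a Tuesday or Saturday (gaps cycle 4, 3, 4, 3, 4).
So the schedule is: every Tuesday and Saturday.
The following Tuesday is Apr 14 2009.
Next Saturday: Apr 18 2009.
Next Tuesday: Apr 21 2009.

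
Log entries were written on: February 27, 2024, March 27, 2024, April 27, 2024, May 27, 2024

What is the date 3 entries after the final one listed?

Each date is the 27th; the gaps (29, 31, 30) track the month lengths.
The rule is the 27th of each month.
June 2024: June 27, 2024.
July 2024: July 27, 2024.
August 2024: August 27, 2024.

August 27, 2024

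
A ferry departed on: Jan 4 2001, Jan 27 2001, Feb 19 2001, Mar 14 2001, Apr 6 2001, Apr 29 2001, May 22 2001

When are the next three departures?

Every event comes 23 days after the last (23, 23, 23, 23, 23, 23).
May 22 2001 + 23 days = Jun 14 2001.
Jun 14 2001 + 23 days = Jul 7 2001.
Jul 7 2001 + 23 days = Jul 30 2001.

Jun 14 2001, Jul 7 2001, Jul 30 2001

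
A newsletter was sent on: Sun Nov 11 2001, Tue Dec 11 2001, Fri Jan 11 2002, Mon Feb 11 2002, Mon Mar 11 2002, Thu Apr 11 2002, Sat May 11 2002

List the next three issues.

Tue Jun 11 2002, Thu Jul 11 2002, Sun Aug 11 2002

The day-of-month is always 11 (30, 31, 31, 28, 31, 30 days between events).
So this recurs on the 11th of each month.
Next: June 2002 → Tue Jun 11 2002.
July 2002: Thu Jul 11 2002.
Next: August 2002 → Sun Aug 11 2002.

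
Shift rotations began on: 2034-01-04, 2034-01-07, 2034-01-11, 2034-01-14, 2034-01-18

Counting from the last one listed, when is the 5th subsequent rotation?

Gaps: 3, 4, 3, 4 days — not constant, but cyclic with period 2.
The events fall on every Wednesday and Saturday.
The following Saturday is 2034-01-21.
The following Wednesday is 2034-01-25.
The following Saturday is 2034-01-28.
The following Wednesday is 2034-02-01.
The following Saturday is 2034-02-04.

2034-02-04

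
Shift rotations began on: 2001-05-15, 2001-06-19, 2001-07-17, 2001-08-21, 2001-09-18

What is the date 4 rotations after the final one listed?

2002-01-15

Gaps: 35, 28, 35, 28 days — a mix of 28 and 35. Every date is a Tuesday.
Each is the 3rd Tuesday of its month.
October 2001 — 3rd Tuesday is 2001-10-16.
3rd Tuesday of November 2001: 2001-11-20.
December 2001 — 3rd Tuesday is 2001-12-18.
3rd Tuesday of January 2002: 2002-01-15.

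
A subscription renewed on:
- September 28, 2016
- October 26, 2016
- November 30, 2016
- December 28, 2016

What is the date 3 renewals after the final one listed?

These are Wednesdays with 28, 35, 28-day gaps.
Each is the final Wednesday of its month — November 30, 2016 is past the 28th, so '4th Wednesday' doesn't fit.
Last Wednesday of January 2017: January 25, 2017.
February 2017 ends with Wednesday February 22, 2017.
Last Wednesday of March 2017: March 29, 2017.

March 29, 2017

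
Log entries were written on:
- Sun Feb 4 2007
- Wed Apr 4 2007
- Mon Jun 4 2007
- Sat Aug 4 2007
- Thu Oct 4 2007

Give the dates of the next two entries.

Tue Dec 4 2007, Mon Feb 4 2008

Gaps: 59, 61, 61, 61 days — not constant. Every event is on the 4th of the month.
Pattern: the 4th of every 2 months.
Next: December 2007 → Tue Dec 4 2007.
February 2008: Mon Feb 4 2008.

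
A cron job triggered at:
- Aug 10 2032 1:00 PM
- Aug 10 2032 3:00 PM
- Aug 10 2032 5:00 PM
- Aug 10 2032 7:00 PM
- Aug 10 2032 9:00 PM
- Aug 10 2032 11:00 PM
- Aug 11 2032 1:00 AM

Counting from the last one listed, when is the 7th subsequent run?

Aug 11 2032 3:00 PM

Spacing: 2, 2, 2, 2, 2, 2 h — constant 2 h.
Aug 11 2032 1:00 AM + 2 h = Aug 11 2032 3:00 AM.
Aug 11 2032 3:00 AM + 2 h = Aug 11 2032 5:00 AM.
Aug 11 2032 5:00 AM + 2 h = Aug 11 2032 7:00 AM.
Aug 11 2032 7:00 AM + 2 h = Aug 11 2032 9:00 AM.
Aug 11 2032 9:00 AM + 2 h = Aug 11 2032 11:00 AM.
Aug 11 2032 11:00 AM + 2 h = Aug 11 2032 1:00 PM.
Aug 11 2032 1:00 PM + 2 h = Aug 11 2032 3:00 PM.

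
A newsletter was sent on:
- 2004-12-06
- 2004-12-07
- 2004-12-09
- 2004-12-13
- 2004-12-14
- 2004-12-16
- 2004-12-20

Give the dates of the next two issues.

2004-12-21, 2004-12-23

Every event lands on a Monday or Tuesday or Thursday (gaps cycle 1, 2, 4, 1, 2, 4).
So the schedule is: every Monday, Tuesday and Thursday.
Next Tuesday: 2004-12-21.
Next Thursday: 2004-12-23.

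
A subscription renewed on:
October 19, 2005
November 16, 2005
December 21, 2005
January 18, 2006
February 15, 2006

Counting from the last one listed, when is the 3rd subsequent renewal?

May 17, 2006

Gaps: 28, 35, 28, 28 days — a mix of 28 and 35. Every date is a Wednesday.
Each is the 3rd Wednesday of its month.
March 2006 — 3rd Wednesday is March 15, 2006.
April 2006 — 3rd Wednesday is April 19, 2006.
May 2006 — 3rd Wednesday is May 17, 2006.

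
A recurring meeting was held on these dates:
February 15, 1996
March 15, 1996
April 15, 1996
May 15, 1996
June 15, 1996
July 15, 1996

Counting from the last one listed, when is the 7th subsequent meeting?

Each date is the 15th; the gaps (29, 31, 30, 31, 30) track the month lengths.
The rule is the 15th of each month.
Next: August 1996 → August 15, 1996.
September 1996: September 15, 1996.
Next: October 1996 → October 15, 1996.
November 1996: November 15, 1996.
December 1996: December 15, 1996.
January 1997: January 15, 1997.
Next: February 1997 → February 15, 1997.

February 15, 1997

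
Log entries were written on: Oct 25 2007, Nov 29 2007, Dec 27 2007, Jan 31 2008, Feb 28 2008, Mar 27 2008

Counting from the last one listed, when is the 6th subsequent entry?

Sep 25 2008

All Thursdays; the gaps (35, 28, 35, 28, 28) vary with month length.
This is the last Thursday of each month.
April 2008 ends with Thursday Apr 24 2008.
Last Thursday of May 2008: May 29 2008.
Last Thursday of June 2008: Jun 26 2008.
July 2008 ends with Thursday Jul 31 2008.
August 2008 ends with Thursday Aug 28 2008.
Last Thursday of September 2008: Sep 25 2008.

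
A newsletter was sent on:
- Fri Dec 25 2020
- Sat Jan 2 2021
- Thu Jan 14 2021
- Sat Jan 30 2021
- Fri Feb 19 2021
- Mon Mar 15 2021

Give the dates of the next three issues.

Mon Apr 12 2021, Fri May 14 2021, Sat Jun 19 2021

Intervals are 8, 12, 16, 20, 24 days — an arithmetic progression with common difference 4.
Next gap: 28 days. Mon Mar 15 2021 + 28 days = Mon Apr 12 2021.
Next gap: 32 days. Mon Apr 12 2021 + 32 days = Fri May 14 2021.
Next gap: 36 days. Fri May 14 2021 + 36 days = Sat Jun 19 2021.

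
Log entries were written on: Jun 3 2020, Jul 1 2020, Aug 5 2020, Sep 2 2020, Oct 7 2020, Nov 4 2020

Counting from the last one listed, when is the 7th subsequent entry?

Jun 2 2021

All dates are Wednesdays, 28, 35, 28, 35, 28 days apart.
Specifically, the 1st Wednesday of each month.
1st Wednesday of December 2020: Dec 2 2020.
January 2021 — 1st Wednesday is Jan 6 2021.
February 2021 — 1st Wednesday is Feb 3 2021.
March 2021 — 1st Wednesday is Mar 3 2021.
April 2021 — 1st Wednesday is Apr 7 2021.
1st Wednesday of May 2021: May 5 2021.
June 2021 — 1st Wednesday is Jun 2 2021.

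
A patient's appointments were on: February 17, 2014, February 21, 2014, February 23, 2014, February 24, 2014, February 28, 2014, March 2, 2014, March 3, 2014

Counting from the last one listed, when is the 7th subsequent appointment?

March 21, 2014

Every event lands on a Monday or Friday or Sunday (gaps cycle 4, 2, 1, 4, 2, 1).
So the schedule is: every Monday, Friday and Sunday.
The following Friday is March 7, 2014.
Next Sunday: March 9, 2014.
The following Monday is March 10, 2014.
The following Friday is March 14, 2014.
Next Sunday: March 16, 2014.
Next Monday: March 17, 2014.
The following Friday is March 21, 2014.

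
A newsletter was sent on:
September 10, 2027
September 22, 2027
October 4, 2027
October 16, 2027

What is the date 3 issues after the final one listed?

November 21, 2027

The spacing is 12, 12, 12 days — always 12 days.
October 16, 2027 + 12 days = October 28, 2027.
October 28, 2027 + 12 days = November 9, 2027.
November 9, 2027 + 12 days = November 21, 2027.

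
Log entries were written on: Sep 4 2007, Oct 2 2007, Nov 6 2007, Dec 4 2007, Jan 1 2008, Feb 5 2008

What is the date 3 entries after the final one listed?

Gaps: 28, 35, 28, 28, 35 days — a mix of 28 and 35. Every date is a Tuesday.
Each is the 1st Tuesday of its month.
1st Tuesday of March 2008: Mar 4 2008.
April 2008 — 1st Tuesday is Apr 1 2008.
1st Tuesday of May 2008: May 6 2008.

May 6 2008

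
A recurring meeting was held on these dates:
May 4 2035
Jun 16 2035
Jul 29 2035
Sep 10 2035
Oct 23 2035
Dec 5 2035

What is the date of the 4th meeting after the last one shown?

Every event comes 43 days after the last (43, 43, 43, 43, 43).
Dec 5 2035 + 43 days = Jan 17 2036.
Jan 17 2036 + 43 days = Feb 29 2036.
Feb 29 2036 + 43 days = Apr 12 2036.
Apr 12 2036 + 43 days = May 25 2036.

May 25 2036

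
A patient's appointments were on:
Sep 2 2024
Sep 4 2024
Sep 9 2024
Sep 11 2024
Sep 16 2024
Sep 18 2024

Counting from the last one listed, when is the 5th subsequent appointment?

Oct 7 2024

Gaps: 2, 5, 2, 5, 2 days — not constant, but cyclic with period 2.
The events fall on every Monday and Wednesday.
The following Monday is Sep 23 2024.
Next Wednesday: Sep 25 2024.
Next Monday: Sep 30 2024.
The following Wednesday is Oct 2 2024.
Next Monday: Oct 7 2024.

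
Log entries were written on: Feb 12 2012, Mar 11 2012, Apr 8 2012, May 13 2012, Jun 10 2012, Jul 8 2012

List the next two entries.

These are Sundays at 28- or 35-day spacing (28, 28, 35, 28, 28).
The pattern: 2nd Sunday of the month.
August 2012 — 2nd Sunday is Aug 12 2012.
2nd Sunday of September 2012: Sep 9 2012.

Aug 12 2012, Sep 9 2012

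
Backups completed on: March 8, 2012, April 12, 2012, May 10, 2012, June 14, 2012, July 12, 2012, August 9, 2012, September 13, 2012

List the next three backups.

All dates are Thursdays, 35, 28, 35, 28, 28, 35 days apart.
Specifically, the 2nd Thursday of each month.
October 2012 — 2nd Thursday is October 11, 2012.
2nd Thursday of November 2012: November 8, 2012.
2nd Thursday of December 2012: December 13, 2012.

October 11, 2012; November 8, 2012; December 13, 2012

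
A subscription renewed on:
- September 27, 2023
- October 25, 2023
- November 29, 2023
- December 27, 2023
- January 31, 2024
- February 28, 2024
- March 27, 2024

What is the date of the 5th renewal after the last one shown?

August 28, 2024

All Wednesdays; the gaps (28, 35, 28, 35, 28, 28) vary with month length.
This is the last Wednesday of each month.
April 2024 ends with Wednesday April 24, 2024.
May 2024 ends with Wednesday May 29, 2024.
Last Wednesday of June 2024: June 26, 2024.
Last Wednesday of July 2024: July 31, 2024.
Last Wednesday of August 2024: August 28, 2024.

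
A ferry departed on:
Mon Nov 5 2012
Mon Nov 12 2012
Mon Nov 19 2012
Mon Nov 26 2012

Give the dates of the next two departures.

The spacing is 7, 7, 7 days — always 7 days.
Mon Nov 26 2012 + 7 days = Mon Dec 3 2012.
Mon Dec 3 2012 + 7 days = Mon Dec 10 2012.

Mon Dec 3 2012, Mon Dec 10 2012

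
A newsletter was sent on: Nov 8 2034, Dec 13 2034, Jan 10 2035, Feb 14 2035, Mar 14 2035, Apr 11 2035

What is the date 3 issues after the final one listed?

Jul 11 2035

All dates are Wednesdays, 35, 28, 35, 28, 28 days apart.
Specifically, the 2nd Wednesday of each month.
May 2035 — 2nd Wednesday is May 9 2035.
June 2035 — 2nd Wednesday is Jun 13 2035.
2nd Wednesday of July 2035: Jul 11 2035.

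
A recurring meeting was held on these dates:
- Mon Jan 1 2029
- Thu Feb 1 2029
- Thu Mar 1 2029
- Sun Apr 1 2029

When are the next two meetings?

Tue May 1 2029, Fri Jun 1 2029

Each date is the 1st; the gaps (31, 28, 31) track the month lengths.
The rule is the 1st of each month.
Next: May 2029 → Tue May 1 2029.
Next: June 2029 → Fri Jun 1 2029.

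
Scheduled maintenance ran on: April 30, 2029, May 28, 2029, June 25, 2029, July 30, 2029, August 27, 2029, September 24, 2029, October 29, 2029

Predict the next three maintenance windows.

November 26, 2029; December 31, 2029; January 28, 2030

These are Mondays with 28, 28, 35, 28, 28, 35-day gaps.
Each is the final Monday of its month — April 30, 2029 is past the 28th, so '4th Monday' doesn't fit.
November 2029 ends with Monday November 26, 2029.
Last Monday of December 2029: December 31, 2029.
January 2030 ends with Monday January 28, 2030.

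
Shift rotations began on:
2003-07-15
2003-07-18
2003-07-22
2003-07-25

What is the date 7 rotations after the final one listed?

2003-08-19

The gap pattern 3, 4, 3 repeats every 2 events.
These are the Tuesdays and Fridays of each week.
The following Tuesday is 2003-07-29.
The following Friday is 2003-08-01.
The following Tuesday is 2003-08-05.
The following Friday is 2003-08-08.
Next Tuesday: 2003-08-12.
The following Friday is 2003-08-15.
The following Tuesday is 2003-08-19.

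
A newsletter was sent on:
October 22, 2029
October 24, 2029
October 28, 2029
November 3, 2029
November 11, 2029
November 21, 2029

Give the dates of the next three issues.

December 3, 2029; December 17, 2029; January 2, 2030

Intervals are 2, 4, 6, 8, 10 days — an arithmetic progression with common difference 2.
Next gap: 12 days. November 21, 2029 + 12 days = December 3, 2029.
Next gap: 14 days. December 3, 2029 + 14 days = December 17, 2029.
Next gap: 16 days. December 17, 2029 + 16 days = January 2, 2030.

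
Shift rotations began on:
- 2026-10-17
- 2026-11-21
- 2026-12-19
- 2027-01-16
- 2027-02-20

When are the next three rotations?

2027-03-20, 2027-04-17, 2027-05-15

Gaps: 35, 28, 28, 35 days — a mix of 28 and 35. Every date is a Saturday.
Each is the 3rd Saturday of its month.
March 2027 — 3rd Saturday is 2027-03-20.
April 2027 — 3rd Saturday is 2027-04-17.
May 2027 — 3rd Saturday is 2027-05-15.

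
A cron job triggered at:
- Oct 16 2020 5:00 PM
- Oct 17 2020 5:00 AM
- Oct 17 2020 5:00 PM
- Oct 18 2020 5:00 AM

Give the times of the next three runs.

Oct 18 2020 5:00 PM, Oct 19 2020 5:00 AM, Oct 19 2020 5:00 PM

Gaps: 12, 12, 12 hours — each event is 12 hours after the previous one.
Oct 18 2020 5:00 AM + 12 h = Oct 18 2020 5:00 PM.
Oct 18 2020 5:00 PM + 12 h = Oct 19 2020 5:00 AM.
Oct 19 2020 5:00 AM + 12 h = Oct 19 2020 5:00 PM.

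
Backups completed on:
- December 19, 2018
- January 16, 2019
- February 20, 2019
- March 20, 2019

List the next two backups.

April 17, 2019; May 15, 2019

Gaps: 28, 35, 28 days — a mix of 28 and 35. Every date is a Wednesday.
Each is the 3rd Wednesday of its month.
3rd Wednesday of April 2019: April 17, 2019.
3rd Wednesday of May 2019: May 15, 2019.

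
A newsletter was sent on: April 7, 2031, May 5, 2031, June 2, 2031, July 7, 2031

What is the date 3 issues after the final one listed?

All dates are Mondays, 28, 28, 35 days apart.
Specifically, the 1st Monday of each month.
August 2031 — 1st Monday is August 4, 2031.
September 2031 — 1st Monday is September 1, 2031.
October 2031 — 1st Monday is October 6, 2031.

October 6, 2031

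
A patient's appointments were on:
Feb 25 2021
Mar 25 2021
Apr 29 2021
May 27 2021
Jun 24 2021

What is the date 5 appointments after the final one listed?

Nov 25 2021

All Thursdays; the gaps (28, 35, 28, 28) vary with month length.
This is the last Thursday of each month.
Last Thursday of July 2021: Jul 29 2021.
August 2021 ends with Thursday Aug 26 2021.
September 2021 ends with Thursday Sep 30 2021.
Last Thursday of October 2021: Oct 28 2021.
November 2021 ends with Thursday Nov 25 2021.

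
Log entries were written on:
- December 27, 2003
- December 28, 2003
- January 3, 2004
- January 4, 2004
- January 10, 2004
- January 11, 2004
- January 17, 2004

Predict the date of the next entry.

Every event lands on a Saturday or Sunday (gaps cycle 1, 6, 1, 6, 1, 6).
So the schedule is: every Saturday and Sunday.
The following Sunday is January 18, 2004.

January 18, 2004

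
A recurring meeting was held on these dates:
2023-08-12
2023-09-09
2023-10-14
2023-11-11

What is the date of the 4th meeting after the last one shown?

2024-03-09

Gaps: 28, 35, 28 days — a mix of 28 and 35. Every date is a Saturday.
Each is the 2nd Saturday of its month.
2nd Saturday of December 2023: 2023-12-09.
January 2024 — 2nd Saturday is 2024-01-13.
February 2024 — 2nd Saturday is 2024-02-10.
2nd Saturday of March 2024: 2024-03-09.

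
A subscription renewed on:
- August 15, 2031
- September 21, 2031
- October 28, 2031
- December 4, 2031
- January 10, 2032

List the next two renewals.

Every event comes 37 days after the last (37, 37, 37, 37).
January 10, 2032 + 37 days = February 16, 2032.
February 16, 2032 + 37 days = March 24, 2032.

February 16, 2032; March 24, 2032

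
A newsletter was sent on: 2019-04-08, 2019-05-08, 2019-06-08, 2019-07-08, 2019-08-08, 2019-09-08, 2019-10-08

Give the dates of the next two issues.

The day-of-month is always 8 (30, 31, 30, 31, 31, 30 days between events).
So this recurs on the 8th of each month.
November 2019: 2019-11-08.
Next: December 2019 → 2019-12-08.

2019-11-08, 2019-12-08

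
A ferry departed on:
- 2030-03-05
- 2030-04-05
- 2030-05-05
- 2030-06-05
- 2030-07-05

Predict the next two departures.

2030-08-05, 2030-09-05

The day-of-month is always 5 (31, 30, 31, 30 days between events).
So this recurs on the 5th of each month.
Next: August 2030 → 2030-08-05.
September 2030: 2030-09-05.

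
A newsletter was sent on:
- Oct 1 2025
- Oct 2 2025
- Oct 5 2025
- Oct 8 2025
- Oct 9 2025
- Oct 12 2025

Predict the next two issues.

Oct 15 2025, Oct 16 2025

The gap pattern 1, 3, 3, 1, 3 repeats every 3 events.
These are the Wednesdays, Thursdays and Sundays of each week.
Next Wednesday: Oct 15 2025.
Next Thursday: Oct 16 2025.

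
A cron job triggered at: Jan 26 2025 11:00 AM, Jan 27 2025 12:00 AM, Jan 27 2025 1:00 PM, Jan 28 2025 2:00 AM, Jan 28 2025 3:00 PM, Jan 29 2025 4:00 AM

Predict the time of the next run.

Jan 29 2025 5:00 PM

The interval is a steady 13 hours (13, 13, 13, 13, 13).
Jan 29 2025 4:00 AM + 13 h = Jan 29 2025 5:00 PM.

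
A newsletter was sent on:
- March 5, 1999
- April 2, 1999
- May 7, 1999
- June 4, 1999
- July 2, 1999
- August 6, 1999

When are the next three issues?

These are Fridays at 28- or 35-day spacing (28, 35, 28, 28, 35).
The pattern: 1st Friday of the month.
September 1999 — 1st Friday is September 3, 1999.
October 1999 — 1st Friday is October 1, 1999.
1st Friday of November 1999: November 5, 1999.

September 3, 1999; October 1, 1999; November 5, 1999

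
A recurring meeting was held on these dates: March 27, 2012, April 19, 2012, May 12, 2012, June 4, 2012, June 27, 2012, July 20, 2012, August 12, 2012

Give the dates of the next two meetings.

September 4, 2012; September 27, 2012

The spacing is 23, 23, 23, 23, 23, 23 days — always 23 days.
August 12, 2012 + 23 days = September 4, 2012.
September 4, 2012 + 23 days = September 27, 2012.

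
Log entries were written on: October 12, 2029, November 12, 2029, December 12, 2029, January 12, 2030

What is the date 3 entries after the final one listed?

The day-of-month is always 12 (31, 30, 31 days between events).
So this recurs on the 12th of each month.
February 2030: February 12, 2030.
March 2030: March 12, 2030.
Next: April 2030 → April 12, 2030.

April 12, 2030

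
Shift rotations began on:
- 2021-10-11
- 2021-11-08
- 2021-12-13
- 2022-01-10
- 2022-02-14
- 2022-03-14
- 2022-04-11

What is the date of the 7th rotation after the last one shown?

Gaps: 28, 35, 28, 35, 28, 28 days — a mix of 28 and 35. Every date is a Monday.
Each is the 2nd Monday of its month.
2nd Monday of May 2022: 2022-05-09.
2nd Monday of June 2022: 2022-06-13.
July 2022 — 2nd Monday is 2022-07-11.
August 2022 — 2nd Monday is 2022-08-08.
2nd Monday of September 2022: 2022-09-12.
2nd Monday of October 2022: 2022-10-10.
2nd Monday of November 2022: 2022-11-14.

2022-11-14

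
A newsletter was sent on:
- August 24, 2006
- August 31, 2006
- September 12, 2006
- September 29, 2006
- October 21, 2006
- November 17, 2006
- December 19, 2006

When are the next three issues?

The spacing grows by 5 each time: 7, 12, 17, 22, 27, 32 days.
Next gap: 37 days. December 19, 2006 + 37 days = January 25, 2007.
Next gap: 42 days. January 25, 2007 + 42 days = March 8, 2007.
Next gap: 47 days. March 8, 2007 + 47 days = April 24, 2007.

January 25, 2007; March 8, 2007; April 24, 2007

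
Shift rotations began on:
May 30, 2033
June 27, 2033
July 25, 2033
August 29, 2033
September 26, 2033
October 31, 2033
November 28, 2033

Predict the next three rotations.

These are Mondays with 28, 28, 35, 28, 35, 28-day gaps.
Each is the final Monday of its month — May 30, 2033 is past the 28th, so '4th Monday' doesn't fit.
Last Monday of December 2033: December 26, 2033.
January 2034 ends with Monday January 30, 2034.
Last Monday of February 2034: February 27, 2034.

December 26, 2033; January 30, 2034; February 27, 2034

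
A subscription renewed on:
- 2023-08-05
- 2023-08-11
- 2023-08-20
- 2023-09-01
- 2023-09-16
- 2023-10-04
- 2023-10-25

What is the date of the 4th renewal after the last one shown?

The spacing grows by 3 each time: 6, 9, 12, 15, 18, 21 days.
Next gap: 24 days. 2023-10-25 + 24 days = 2023-11-18.
Next gap: 27 days. 2023-11-18 + 27 days = 2023-12-15.
Next gap: 30 days. 2023-12-15 + 30 days = 2024-01-14.
Next gap: 33 days. 2024-01-14 + 33 days = 2024-02-16.

2024-02-16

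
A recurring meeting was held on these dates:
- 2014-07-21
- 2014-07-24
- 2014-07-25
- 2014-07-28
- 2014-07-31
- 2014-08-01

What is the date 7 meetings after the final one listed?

Gaps: 3, 1, 3, 3, 1 days — not constant, but cyclic with period 3.
The events fall on every Monday, Thursday and Friday.
The following Monday is 2014-08-04.
Next Thursday: 2014-08-07.
The following Friday is 2014-08-08.
The following Monday is 2014-08-11.
The following Thursday is 2014-08-14.
The following Friday is 2014-08-15.
The following Monday is 2014-08-18.

2014-08-18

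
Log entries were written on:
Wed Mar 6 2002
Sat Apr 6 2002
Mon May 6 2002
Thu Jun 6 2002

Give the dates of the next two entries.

Gaps: 31, 30, 31 days — not constant. Every event is on the 6th of the month.
Pattern: the 6th of each month.
July 2002: Sat Jul 6 2002.
Next: August 2002 → Tue Aug 6 2002.

Sat Jul 6 2002, Tue Aug 6 2002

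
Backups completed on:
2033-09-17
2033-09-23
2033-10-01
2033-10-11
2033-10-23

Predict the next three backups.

2033-11-06, 2033-11-22, 2033-12-10

The spacing grows by 2 each time: 6, 8, 10, 12 days.
Next gap: 14 days. 2033-10-23 + 14 days = 2033-11-06.
Next gap: 16 days. 2033-11-06 + 16 days = 2033-11-22.
Next gap: 18 days. 2033-11-22 + 18 days = 2033-12-10.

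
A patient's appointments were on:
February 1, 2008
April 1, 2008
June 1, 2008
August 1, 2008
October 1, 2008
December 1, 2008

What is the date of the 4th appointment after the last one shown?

August 1, 2009

Gaps: 60, 61, 61, 61, 61 days — not constant. Every event is on the 1st of the month.
Pattern: the 1st of every 2 months.
February 2009: February 1, 2009.
April 2009: April 1, 2009.
June 2009: June 1, 2009.
August 2009: August 1, 2009.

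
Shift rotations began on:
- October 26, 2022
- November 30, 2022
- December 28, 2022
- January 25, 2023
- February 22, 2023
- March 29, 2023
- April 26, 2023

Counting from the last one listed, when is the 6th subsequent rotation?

October 25, 2023

Every date is a Wednesday; gaps 35, 28, 28, 28, 35, 28 days.
Each is the last Wednesday of its month (at least one falls on the 29th or later, ruling out '4th Wednesday').
Last Wednesday of May 2023: May 31, 2023.
Last Wednesday of June 2023: June 28, 2023.
July 2023 ends with Wednesday July 26, 2023.
Last Wednesday of August 2023: August 30, 2023.
September 2023 ends with Wednesday September 27, 2023.
Last Wednesday of October 2023: October 25, 2023.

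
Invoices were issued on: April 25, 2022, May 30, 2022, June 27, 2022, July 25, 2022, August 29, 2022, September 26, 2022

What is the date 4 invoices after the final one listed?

These are Mondays with 35, 28, 28, 35, 28-day gaps.
Each is the final Monday of its month — May 30, 2022 is past the 28th, so '4th Monday' doesn't fit.
Last Monday of October 2022: October 31, 2022.
Last Monday of November 2022: November 28, 2022.
Last Monday of December 2022: December 26, 2022.
Last Monday of January 2023: January 30, 2023.

January 30, 2023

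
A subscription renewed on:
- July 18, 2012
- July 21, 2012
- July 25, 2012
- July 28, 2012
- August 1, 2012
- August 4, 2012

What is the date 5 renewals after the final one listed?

Gaps: 3, 4, 3, 4, 3 days — not constant, but cyclic with period 2.
The events fall on every Wednesday and Saturday.
The following Wednesday is August 8, 2012.
Next Saturday: August 11, 2012.
The following Wednesday is August 15, 2012.
The following Saturday is August 18, 2012.
Next Wednesday: August 22, 2012.

August 22, 2012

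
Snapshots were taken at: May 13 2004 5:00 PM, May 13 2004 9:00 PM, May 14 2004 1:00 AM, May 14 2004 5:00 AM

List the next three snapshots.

May 14 2004 9:00 AM, May 14 2004 1:00 PM, May 14 2004 5:00 PM

The interval is a steady 4 hours (4, 4, 4).
May 14 2004 5:00 AM + 4 h = May 14 2004 9:00 AM.
May 14 2004 9:00 AM + 4 h = May 14 2004 1:00 PM.
May 14 2004 1:00 PM + 4 h = May 14 2004 5:00 PM.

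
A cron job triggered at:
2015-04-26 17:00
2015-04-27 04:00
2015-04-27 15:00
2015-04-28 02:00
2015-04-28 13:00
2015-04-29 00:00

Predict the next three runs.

2015-04-29 11:00, 2015-04-29 22:00, 2015-04-30 09:00

Gaps: 11, 11, 11, 11, 11 hours — each event is 11 hours after the previous one.
2015-04-29 00:00 + 11 h = 2015-04-29 11:00.
2015-04-29 11:00 + 11 h = 2015-04-29 22:00.
2015-04-29 22:00 + 11 h = 2015-04-30 09:00.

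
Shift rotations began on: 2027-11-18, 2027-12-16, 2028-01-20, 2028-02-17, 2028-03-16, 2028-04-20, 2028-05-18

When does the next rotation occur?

2028-06-15

Gaps: 28, 35, 28, 28, 35, 28 days — a mix of 28 and 35. Every date is a Thursday.
Each is the 3rd Thursday of its month.
June 2028 — 3rd Thursday is 2028-06-15.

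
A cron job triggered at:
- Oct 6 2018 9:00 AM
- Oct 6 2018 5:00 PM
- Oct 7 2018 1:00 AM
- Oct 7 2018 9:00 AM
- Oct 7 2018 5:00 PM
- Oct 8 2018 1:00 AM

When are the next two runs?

Gaps: 8, 8, 8, 8, 8 hours — each event is 8 hours after the previous one.
Oct 8 2018 1:00 AM + 8 h = Oct 8 2018 9:00 AM.
Oct 8 2018 9:00 AM + 8 h = Oct 8 2018 5:00 PM.

Oct 8 2018 9:00 AM, Oct 8 2018 5:00 PM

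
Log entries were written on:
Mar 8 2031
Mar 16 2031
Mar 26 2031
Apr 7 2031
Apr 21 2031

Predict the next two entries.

May 7 2031, May 25 2031

The spacing grows by 2 each time: 8, 10, 12, 14 days.
Next gap: 16 days. Apr 21 2031 + 16 days = May 7 2031.
Next gap: 18 days. May 7 2031 + 18 days = May 25 2031.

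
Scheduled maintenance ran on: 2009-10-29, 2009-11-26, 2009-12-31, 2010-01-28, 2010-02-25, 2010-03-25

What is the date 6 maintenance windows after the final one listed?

These are Thursdays with 28, 35, 28, 28, 28-day gaps.
Each is the final Thursday of its month — 2009-10-29 is past the 28th, so '4th Thursday' doesn't fit.
April 2010 ends with Thursday 2010-04-29.
May 2010 ends with Thursday 2010-05-27.
Last Thursday of June 2010: 2010-06-24.
July 2010 ends with Thursday 2010-07-29.
August 2010 ends with Thursday 2010-08-26.
Last Thursday of September 2010: 2010-09-30.

2010-09-30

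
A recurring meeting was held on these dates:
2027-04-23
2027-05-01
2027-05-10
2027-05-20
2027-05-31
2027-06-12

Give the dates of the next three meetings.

The spacing grows by 1 each time: 8, 9, 10, 11, 12 days.
Next gap: 13 days. 2027-06-12 + 13 days = 2027-06-25.
Next gap: 14 days. 2027-06-25 + 14 days = 2027-07-09.
Next gap: 15 days. 2027-07-09 + 15 days = 2027-07-24.

2027-06-25, 2027-07-09, 2027-07-24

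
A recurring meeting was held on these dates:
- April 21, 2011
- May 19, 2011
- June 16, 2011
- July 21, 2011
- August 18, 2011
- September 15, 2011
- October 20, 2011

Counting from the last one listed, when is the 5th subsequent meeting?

March 15, 2012

All dates are Thursdays, 28, 28, 35, 28, 28, 35 days apart.
Specifically, the 3rd Thursday of each month.
November 2011 — 3rd Thursday is November 17, 2011.
December 2011 — 3rd Thursday is December 15, 2011.
January 2012 — 3rd Thursday is January 19, 2012.
3rd Thursday of February 2012: February 16, 2012.
March 2012 — 3rd Thursday is March 15, 2012.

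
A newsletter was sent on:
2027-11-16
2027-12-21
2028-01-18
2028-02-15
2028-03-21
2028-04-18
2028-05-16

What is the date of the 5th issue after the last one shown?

2028-10-17

Gaps: 35, 28, 28, 35, 28, 28 days — a mix of 28 and 35. Every date is a Tuesday.
Each is the 3rd Tuesday of its month.
3rd Tuesday of June 2028: 2028-06-20.
3rd Tuesday of July 2028: 2028-07-18.
3rd Tuesday of August 2028: 2028-08-15.
September 2028 — 3rd Tuesday is 2028-09-19.
3rd Tuesday of October 2028: 2028-10-17.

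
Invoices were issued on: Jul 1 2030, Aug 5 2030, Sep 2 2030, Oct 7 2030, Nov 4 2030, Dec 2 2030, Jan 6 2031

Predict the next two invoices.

Feb 3 2031, Mar 3 2031

All dates are Mondays, 35, 28, 35, 28, 28, 35 days apart.
Specifically, the 1st Monday of each month.
February 2031 — 1st Monday is Feb 3 2031.
March 2031 — 1st Monday is Mar 3 2031.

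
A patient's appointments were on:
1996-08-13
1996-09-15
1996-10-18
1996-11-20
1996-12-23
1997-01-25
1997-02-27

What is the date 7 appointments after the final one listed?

1997-10-16

The spacing is 33, 33, 33, 33, 33, 33 days — always 33 days.
1997-02-27 + 33 days = 1997-04-01.
1997-04-01 + 33 days = 1997-05-04.
1997-05-04 + 33 days = 1997-06-06.
1997-06-06 + 33 days = 1997-07-09.
1997-07-09 + 33 days = 1997-08-11.
1997-08-11 + 33 days = 1997-09-13.
1997-09-13 + 33 days = 1997-10-16.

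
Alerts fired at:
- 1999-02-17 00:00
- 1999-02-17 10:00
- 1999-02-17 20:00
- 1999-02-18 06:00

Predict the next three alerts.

The interval is a steady 10 hours (10, 10, 10).
1999-02-18 06:00 + 10 h = 1999-02-18 16:00.
1999-02-18 16:00 + 10 h = 1999-02-19 02:00.
1999-02-19 02:00 + 10 h = 1999-02-19 12:00.

1999-02-18 16:00, 1999-02-19 02:00, 1999-02-19 12:00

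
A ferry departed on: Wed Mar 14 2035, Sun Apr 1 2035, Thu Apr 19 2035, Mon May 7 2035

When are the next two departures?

Fri May 25 2035, Tue Jun 12 2035

Every event comes 18 days after the last (18, 18, 18).
Mon May 7 2035 + 18 days = Fri May 25 2035.
Fri May 25 2035 + 18 days = Tue Jun 12 2035.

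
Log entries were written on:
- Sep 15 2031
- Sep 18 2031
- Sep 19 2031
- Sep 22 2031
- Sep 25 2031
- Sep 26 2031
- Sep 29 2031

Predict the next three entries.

Gaps: 3, 1, 3, 3, 1, 3 days — not constant, but cyclic with period 3.
The events fall on every Monday, Thursday and Friday.
The following Thursday is Oct 2 2031.
The following Friday is Oct 3 2031.
The following Monday is Oct 6 2031.

Oct 2 2031, Oct 3 2031, Oct 6 2031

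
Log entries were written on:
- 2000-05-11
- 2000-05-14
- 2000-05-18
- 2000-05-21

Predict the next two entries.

2000-05-25, 2000-05-28

Every event lands on a Thursday or Sunday (gaps cycle 3, 4, 3).
So the schedule is: every Thursday and Sunday.
The following Thursday is 2000-05-25.
The following Sunday is 2000-05-28.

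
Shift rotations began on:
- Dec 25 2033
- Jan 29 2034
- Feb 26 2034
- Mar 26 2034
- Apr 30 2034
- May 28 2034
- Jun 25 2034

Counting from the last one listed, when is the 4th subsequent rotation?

Oct 29 2034

All Sundays; the gaps (35, 28, 28, 35, 28, 28) vary with month length.
This is the last Sunday of each month.
July 2034 ends with Sunday Jul 30 2034.
Last Sunday of August 2034: Aug 27 2034.
September 2034 ends with Sunday Sep 24 2034.
Last Sunday of October 2034: Oct 29 2034.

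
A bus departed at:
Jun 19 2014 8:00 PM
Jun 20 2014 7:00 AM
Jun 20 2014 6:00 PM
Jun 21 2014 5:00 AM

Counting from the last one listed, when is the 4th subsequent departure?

Jun 23 2014 1:00 AM

Gaps: 11, 11, 11 hours — each event is 11 hours after the previous one.
Jun 21 2014 5:00 AM + 11 h = Jun 21 2014 4:00 PM.
Jun 21 2014 4:00 PM + 11 h = Jun 22 2014 3:00 AM.
Jun 22 2014 3:00 AM + 11 h = Jun 22 2014 2:00 PM.
Jun 22 2014 2:00 PM + 11 h = Jun 23 2014 1:00 AM.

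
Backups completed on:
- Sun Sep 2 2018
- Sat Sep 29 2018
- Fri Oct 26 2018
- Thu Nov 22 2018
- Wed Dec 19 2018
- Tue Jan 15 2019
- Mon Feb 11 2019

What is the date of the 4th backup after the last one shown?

The spacing is 27, 27, 27, 27, 27, 27 days — always 27 days.
Mon Feb 11 2019 + 27 days = Sun Mar 10 2019.
Sun Mar 10 2019 + 27 days = Sat Apr 6 2019.
Sat Apr 6 2019 + 27 days = Fri May 3 2019.
Fri May 3 2019 + 27 days = Thu May 30 2019.

Thu May 30 2019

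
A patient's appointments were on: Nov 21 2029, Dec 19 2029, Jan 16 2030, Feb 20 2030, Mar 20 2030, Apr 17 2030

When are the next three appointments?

All dates are Wednesdays, 28, 28, 35, 28, 28 days apart.
Specifically, the 3rd Wednesday of each month.
3rd Wednesday of May 2030: May 15 2030.
3rd Wednesday of June 2030: Jun 19 2030.
3rd Wednesday of July 2030: Jul 17 2030.

May 15 2030, Jun 19 2030, Jul 17 2030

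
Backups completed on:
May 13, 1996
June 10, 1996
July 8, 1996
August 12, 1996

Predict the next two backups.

Gaps: 28, 28, 35 days — a mix of 28 and 35. Every date is a Monday.
Each is the 2nd Monday of its month.
September 1996 — 2nd Monday is September 9, 1996.
2nd Monday of October 1996: October 14, 1996.

September 9, 1996; October 14, 1996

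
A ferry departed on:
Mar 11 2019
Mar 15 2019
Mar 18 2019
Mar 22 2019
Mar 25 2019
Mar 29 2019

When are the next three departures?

Apr 1 2019, Apr 5 2019, Apr 8 2019

Gaps: 4, 3, 4, 3, 4 days — not constant, but cyclic with period 2.
The events fall on every Monday and Friday.
Next Monday: Apr 1 2019.
Next Friday: Apr 5 2019.
Next Monday: Apr 8 2019.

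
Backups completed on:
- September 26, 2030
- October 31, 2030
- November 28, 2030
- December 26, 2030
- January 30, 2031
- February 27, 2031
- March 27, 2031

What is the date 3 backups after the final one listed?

These are Thursdays with 35, 28, 28, 35, 28, 28-day gaps.
Each is the final Thursday of its month — October 31, 2030 is past the 28th, so '4th Thursday' doesn't fit.
April 2031 ends with Thursday April 24, 2031.
Last Thursday of May 2031: May 29, 2031.
Last Thursday of June 2031: June 26, 2031.

June 26, 2031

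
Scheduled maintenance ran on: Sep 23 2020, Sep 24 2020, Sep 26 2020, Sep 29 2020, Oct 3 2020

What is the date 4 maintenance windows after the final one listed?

Oct 29 2020

Gaps: 1, 2, 3, 4 days — each gap is 1 larger than the previous one.
Next gap: 5 days. Oct 3 2020 + 5 days = Oct 8 2020.
Next gap: 6 days. Oct 8 2020 + 6 days = Oct 14 2020.
Next gap: 7 days. Oct 14 2020 + 7 days = Oct 21 2020.
Next gap: 8 days. Oct 21 2020 + 8 days = Oct 29 2020.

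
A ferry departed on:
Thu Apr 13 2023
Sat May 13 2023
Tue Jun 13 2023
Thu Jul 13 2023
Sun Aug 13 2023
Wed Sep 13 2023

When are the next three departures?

Fri Oct 13 2023, Mon Nov 13 2023, Wed Dec 13 2023

The day-of-month is always 13 (30, 31, 30, 31, 31 days between events).
So this recurs on the 13th of each month.
Next: October 2023 → Fri Oct 13 2023.
Next: November 2023 → Mon Nov 13 2023.
December 2023: Wed Dec 13 2023.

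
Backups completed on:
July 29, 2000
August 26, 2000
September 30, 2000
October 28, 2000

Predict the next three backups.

These are Saturdays with 28, 35, 28-day gaps.
Each is the final Saturday of its month — July 29, 2000 is past the 28th, so '4th Saturday' doesn't fit.
Last Saturday of November 2000: November 25, 2000.
December 2000 ends with Saturday December 30, 2000.
Last Saturday of January 2001: January 27, 2001.

November 25, 2000; December 30, 2000; January 27, 2001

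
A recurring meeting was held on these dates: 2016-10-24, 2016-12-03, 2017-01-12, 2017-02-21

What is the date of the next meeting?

2017-04-02

Every event comes 40 days after the last (40, 40, 40).
2017-02-21 + 40 days = 2017-04-02.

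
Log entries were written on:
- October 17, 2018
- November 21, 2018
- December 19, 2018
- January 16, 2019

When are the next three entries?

Gaps: 35, 28, 28 days — a mix of 28 and 35. Every date is a Wednesday.
Each is the 3rd Wednesday of its month.
February 2019 — 3rd Wednesday is February 20, 2019.
3rd Wednesday of March 2019: March 20, 2019.
April 2019 — 3rd Wednesday is April 17, 2019.

February 20, 2019; March 20, 2019; April 17, 2019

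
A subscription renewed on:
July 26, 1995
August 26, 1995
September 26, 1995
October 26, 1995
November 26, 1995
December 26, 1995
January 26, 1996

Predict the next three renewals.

The day-of-month is always 26 (31, 31, 30, 31, 30, 31 days between events).
So this recurs on the 26th of each month.
February 1996: February 26, 1996.
March 1996: March 26, 1996.
April 1996: April 26, 1996.

February 26, 1996; March 26, 1996; April 26, 1996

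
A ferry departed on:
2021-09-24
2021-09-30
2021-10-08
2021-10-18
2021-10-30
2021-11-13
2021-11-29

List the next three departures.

The spacing grows by 2 each time: 6, 8, 10, 12, 14, 16 days.
Next gap: 18 days. 2021-11-29 + 18 days = 2021-12-17.
Next gap: 20 days. 2021-12-17 + 20 days = 2022-01-06.
Next gap: 22 days. 2022-01-06 + 22 days = 2022-01-28.

2021-12-17, 2022-01-06, 2022-01-28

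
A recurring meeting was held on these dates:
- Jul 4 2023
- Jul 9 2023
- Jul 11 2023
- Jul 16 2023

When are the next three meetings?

Jul 18 2023, Jul 23 2023, Jul 25 2023

Gaps: 5, 2, 5 days — not constant, but cyclic with period 2.
The events fall on every Tuesday and Sunday.
Next Tuesday: Jul 18 2023.
The following Sunday is Jul 23 2023.
The following Tuesday is Jul 25 2023.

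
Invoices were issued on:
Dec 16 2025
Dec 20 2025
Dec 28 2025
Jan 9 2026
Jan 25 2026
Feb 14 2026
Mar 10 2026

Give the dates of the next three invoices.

Apr 7 2026, May 9 2026, Jun 14 2026

The spacing grows by 4 each time: 4, 8, 12, 16, 20, 24 days.
Next gap: 28 days. Mar 10 2026 + 28 days = Apr 7 2026.
Next gap: 32 days. Apr 7 2026 + 32 days = May 9 2026.
Next gap: 36 days. May 9 2026 + 36 days = Jun 14 2026.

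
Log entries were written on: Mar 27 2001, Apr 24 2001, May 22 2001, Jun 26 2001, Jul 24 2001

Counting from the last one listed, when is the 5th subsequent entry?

These are Tuesdays at 28- or 35-day spacing (28, 28, 35, 28).
The pattern: 4th Tuesday of the month.
August 2001 — 4th Tuesday is Aug 28 2001.
September 2001 — 4th Tuesday is Sep 25 2001.
4th Tuesday of October 2001: Oct 23 2001.
November 2001 — 4th Tuesday is Nov 27 2001.
4th Tuesday of December 2001: Dec 25 2001.

Dec 25 2001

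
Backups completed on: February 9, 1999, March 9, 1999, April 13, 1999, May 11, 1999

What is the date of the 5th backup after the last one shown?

October 12, 1999

Gaps: 28, 35, 28 days — a mix of 28 and 35. Every date is a Tuesday.
Each is the 2nd Tuesday of its month.
2nd Tuesday of June 1999: June 8, 1999.
2nd Tuesday of July 1999: July 13, 1999.
August 1999 — 2nd Tuesday is August 10, 1999.
2nd Tuesday of September 1999: September 14, 1999.
October 1999 — 2nd Tuesday is October 12, 1999.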